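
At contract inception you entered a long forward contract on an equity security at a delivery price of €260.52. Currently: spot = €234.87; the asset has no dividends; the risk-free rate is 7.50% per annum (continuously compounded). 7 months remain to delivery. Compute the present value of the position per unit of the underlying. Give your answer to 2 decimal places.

-€14.50

Current fair forward for the remaining 7 months: F = S·e^(r·T), r = 0.0750
F = 234.87 · e^(0.0750 × 7/12) = 234.87 × 1.044721 = 245.3736
Value of long forward = (F − K)·e^(−rT) = (245.3736 − 260.52) · e^(−0.0750·7/12)
= -15.1464 × 0.957193 = -14.50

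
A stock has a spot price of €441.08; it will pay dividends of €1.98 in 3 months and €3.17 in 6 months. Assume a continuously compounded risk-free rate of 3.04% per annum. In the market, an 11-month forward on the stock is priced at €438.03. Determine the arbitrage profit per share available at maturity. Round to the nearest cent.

PV(dividends) I = 1.98·e^(−0.0304·3/12) + 3.17·e^(−0.0304·6/12) = 5.0872
Fair forward F* = (S − I)·e^(rT) = (441.08 − 5.0872)·e^0.027867 = 435.9928 × 1.028259 = 448.3135
Market €438.03 < fair 448.3135: forward underpriced → reverse cash-and-carry (short the stock, invest proceeds at r, pay the dividends, go long the forward).
Profit at T = |F_mkt − F*| = |438.03 − 448.3135| = €10.28 per share

€10.28 per share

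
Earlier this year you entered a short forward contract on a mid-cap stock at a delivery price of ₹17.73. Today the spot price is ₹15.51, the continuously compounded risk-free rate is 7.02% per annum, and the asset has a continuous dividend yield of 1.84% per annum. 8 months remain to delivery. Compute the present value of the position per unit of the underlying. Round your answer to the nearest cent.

Current fair forward for the remaining 8 months: F = S·e^((r − q)·T), (r − q) = 0.0702 − 0.0184 = 0.0518
F = 15.51 · e^(0.0518 × 8/12) = 15.51 × 1.035137 = 16.0550
Value of long forward = (F − K)·e^(−rT) = (16.0550 − 17.73) · e^(−0.0702·8/12)
= -1.6750 × 0.954278 = -1.60
Short position value = −(long value) = ₹1.60

₹1.60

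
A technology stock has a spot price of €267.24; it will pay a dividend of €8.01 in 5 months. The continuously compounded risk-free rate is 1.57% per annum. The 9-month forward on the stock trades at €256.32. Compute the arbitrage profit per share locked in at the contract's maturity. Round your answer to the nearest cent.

PV(dividends) I = 8.01·e^(−0.0157·5/12) = 7.9578
Fair forward F* = (S − I)·e^(rT) = (267.24 − 7.9578)·e^0.011775 = 259.2822 × 1.011845 = 262.3534
Market €256.32 < fair 262.3534: forward underpriced → reverse cash-and-carry (short the stock, invest proceeds at r, pay the dividends, go long the forward).
Profit at T = |F_mkt − F*| = |256.32 − 262.3534| = €6.03 per share

€6.03 per share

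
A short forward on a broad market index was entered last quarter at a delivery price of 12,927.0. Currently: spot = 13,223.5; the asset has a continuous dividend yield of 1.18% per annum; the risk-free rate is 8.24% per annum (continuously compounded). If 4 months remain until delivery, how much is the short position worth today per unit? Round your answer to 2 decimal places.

-594.82

Current fair forward for the remaining 4 months: F = S·e^((r − q)·T), (r − q) = 0.0824 − 0.0118 = 0.0706
F = 13223.5 · e^(0.0706 × 4/12) = 13223.5 × 1.02381243 = 13538.3837
Value of long forward = (F − K)·e^(−rT) = (13538.3837 − 12927.0) · e^(−0.0824·4/12)
= 611.3837 × 0.97290711 = 594.82
Short position value = −(long value) = -594.82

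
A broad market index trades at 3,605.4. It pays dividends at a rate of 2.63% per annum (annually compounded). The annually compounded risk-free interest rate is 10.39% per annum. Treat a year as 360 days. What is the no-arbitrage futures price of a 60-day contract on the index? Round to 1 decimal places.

3,649.5

F = S · (1+r)^T / (1+q)^T
= 3605.4 × 1.016611 / 1.004336 = 3605.4 × 1.012222
F = 3,649.5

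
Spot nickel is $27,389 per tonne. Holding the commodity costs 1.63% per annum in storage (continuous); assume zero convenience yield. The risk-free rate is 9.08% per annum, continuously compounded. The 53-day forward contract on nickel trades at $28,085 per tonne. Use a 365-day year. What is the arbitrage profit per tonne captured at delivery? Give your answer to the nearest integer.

Fair forward: F* = S·e^(carry·T), with carry = (r + u) = 0.0908 + 0.0163 = 0.1071
F* = 27389 · e^(0.1071 × 53/365) = 27389 · e^0.015552 = 27389 × 1.015674 = $27818.2952
Market $28085 > fair $27818.2952: forward overpriced → cash-and-carry (buy spot, short the forward).
At maturity, profit = |F_mkt − F*| = |28085 − 27818.2952| = $267 per tonne

$267 per tonne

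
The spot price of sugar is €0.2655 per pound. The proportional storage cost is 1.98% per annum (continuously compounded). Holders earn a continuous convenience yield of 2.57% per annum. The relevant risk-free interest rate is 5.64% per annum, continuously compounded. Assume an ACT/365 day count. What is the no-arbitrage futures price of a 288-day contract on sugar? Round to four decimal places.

€0.2763 per pound

Net carry = r + u − y = 0.0564 + 0.0198 − 0.0257 = 0.0505
F = S·e^((r+u−y)T) = 0.2655 · e^(0.0505 × 288/365) = 0.2655 · e^0.039847
= 0.2655 × 1.040652 = €0.2763 per pound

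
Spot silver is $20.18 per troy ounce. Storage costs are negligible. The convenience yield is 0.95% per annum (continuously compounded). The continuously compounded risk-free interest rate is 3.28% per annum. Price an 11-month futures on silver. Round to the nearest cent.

$20.62 per troy ounce

Net carry = r + u − y = 0.0328 + 0.0000 − 0.0095 = 0.0233
F = S·e^((r+u−y)T) = 20.18 · e^(0.0233 × 11/12) = 20.18 · e^0.021358
= 20.18 × 1.021588 = $20.62 per troy ounce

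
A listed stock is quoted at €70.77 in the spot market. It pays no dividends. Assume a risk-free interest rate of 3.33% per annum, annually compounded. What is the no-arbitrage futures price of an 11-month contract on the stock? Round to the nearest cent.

F = S · (1+r)^T
= 70.77 × 1.030483
F = €72.93

€72.93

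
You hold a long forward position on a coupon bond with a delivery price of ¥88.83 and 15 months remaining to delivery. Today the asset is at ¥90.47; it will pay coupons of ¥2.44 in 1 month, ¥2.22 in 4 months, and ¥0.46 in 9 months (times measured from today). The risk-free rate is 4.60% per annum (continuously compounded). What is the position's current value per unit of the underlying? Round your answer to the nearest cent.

PV(remaining coupons) I = 2.44·e^(−0.0460·1/12) + 2.22·e^(−0.0460·4/12) + 0.46·e^(−0.0460·9/12) = 5.0613
Current forward F = (S − I)·e^(rT) = (90.47 − 5.0613)·e^(0.0460·15/12) = 85.4087 × 1.059185 = 90.4636
Value (long) = (F − K)·e^(−rT) = (90.4636 − 88.83) × 0.944122 = 1.5423
Value = ¥1.54

¥1.54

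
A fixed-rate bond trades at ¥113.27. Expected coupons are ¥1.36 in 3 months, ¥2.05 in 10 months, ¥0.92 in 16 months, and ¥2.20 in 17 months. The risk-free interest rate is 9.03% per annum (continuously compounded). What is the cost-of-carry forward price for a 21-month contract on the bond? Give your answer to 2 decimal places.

¥125.65

PV(coupons) I = 1.36·e^(−0.0903·3/12) + 2.05·e^(−0.0903·10/12) + 0.92·e^(−0.0903·16/12) + 2.20·e^(−0.0903·17/12)
I = 1.3296 + 1.9014 + 0.8156 + 1.9358 = 5.9824
F = (S − I)·e^(rT) = (113.27 − 5.9824) · e^(0.0903·21/12)
= 107.2876 · e^0.158025 = 107.2876 × 1.171195 = ¥125.65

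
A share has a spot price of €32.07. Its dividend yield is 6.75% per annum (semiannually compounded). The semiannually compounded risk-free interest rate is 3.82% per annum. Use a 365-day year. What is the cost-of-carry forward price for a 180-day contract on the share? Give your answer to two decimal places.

€31.62

F = S · (1+r/2)^(2T) / (1+q/2)^(2T)
= 32.07 × 1.018836 / 1.033280 = 32.07 × 0.986021
F = €31.62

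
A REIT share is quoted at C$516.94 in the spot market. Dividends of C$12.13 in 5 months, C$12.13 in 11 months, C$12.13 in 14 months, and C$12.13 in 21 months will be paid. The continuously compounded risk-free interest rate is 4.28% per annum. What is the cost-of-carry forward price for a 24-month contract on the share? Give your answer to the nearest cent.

PV(dividends) I = 12.13·e^(−0.0428·5/12) + 12.13·e^(−0.0428·11/12) + 12.13·e^(−0.0428·14/12) + 12.13·e^(−0.0428·21/12)
I = 11.9156 + 11.6633 + 11.5392 + 11.2547 = 46.3728
F = (S − I)·e^(rT) = (516.94 − 46.3728) · e^(0.0428·24/12)
= 470.5672 · e^0.085600 = 470.5672 × 1.089370 = C$512.62

C$512.62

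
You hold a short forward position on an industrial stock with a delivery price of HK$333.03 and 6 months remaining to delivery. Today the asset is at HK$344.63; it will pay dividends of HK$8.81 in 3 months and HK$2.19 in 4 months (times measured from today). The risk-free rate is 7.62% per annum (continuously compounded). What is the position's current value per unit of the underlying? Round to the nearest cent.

PV(remaining dividends) I = 8.81·e^(−0.0762·3/12) + 2.19·e^(−0.0762·4/12) = 10.7788
Current forward F = (S − I)·e^(rT) = (344.63 − 10.7788)·e^(0.0762·6/12) = 333.8512 × 1.038835 = 346.8163
Value (long) = (F − K)·e^(−rT) = (346.8163 − 333.03) × 0.962617 = 13.2709
Short position value = −(long value) = -HK$13.27

-HK$13.27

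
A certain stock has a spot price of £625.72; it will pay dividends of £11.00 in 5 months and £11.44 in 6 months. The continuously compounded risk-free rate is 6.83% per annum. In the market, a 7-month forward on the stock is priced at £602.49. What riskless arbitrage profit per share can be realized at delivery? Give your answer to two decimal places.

£26.03 per share

PV(dividends) I = 11.00·e^(−0.0683·5/12) + 11.44·e^(−0.0683·6/12) = 21.7473
Fair forward F* = (S − I)·e^(rT) = (625.72 − 21.7473)·e^0.039842 = 603.9727 × 1.040646 = 628.5218
Market £602.49 < fair 628.5218: forward underpriced → reverse cash-and-carry (short the stock, invest proceeds at r, pay the dividends, go long the forward).
Profit at T = |F_mkt − F*| = |602.49 − 628.5218| = £26.03 per share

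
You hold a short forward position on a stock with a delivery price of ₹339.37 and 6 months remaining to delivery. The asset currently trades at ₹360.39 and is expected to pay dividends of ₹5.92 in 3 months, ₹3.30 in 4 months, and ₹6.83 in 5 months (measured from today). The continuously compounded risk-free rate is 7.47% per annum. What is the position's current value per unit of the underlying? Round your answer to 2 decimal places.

PV(remaining dividends) I = 5.92·e^(−0.0747·3/12) + 3.30·e^(−0.0747·4/12) + 6.83·e^(−0.0747·5/12) = 15.6500
Current forward F = (S − I)·e^(rT) = (360.39 − 15.6500)·e^(0.0747·6/12) = 344.7400 × 1.038056 = 357.8594
Value (long) = (F − K)·e^(−rT) = (357.8594 − 339.37) × 0.963339 = 17.8116
Short position value = −(long value) = -₹17.81

-₹17.81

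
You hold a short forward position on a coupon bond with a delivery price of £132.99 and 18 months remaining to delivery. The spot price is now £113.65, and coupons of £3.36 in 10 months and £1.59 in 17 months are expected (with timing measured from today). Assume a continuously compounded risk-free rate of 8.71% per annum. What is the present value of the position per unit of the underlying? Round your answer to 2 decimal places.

PV(remaining coupons) I = 3.36·e^(−0.0871·10/12) + 1.59·e^(−0.0871·17/12) = 4.5302
Current forward F = (S − I)·e^(rT) = (113.65 − 4.5302)·e^(0.0871·18/12) = 109.1198 × 1.139569 = 124.3495
Value (long) = (F − K)·e^(−rT) = (124.3495 − 132.99) × 0.877525 = -7.5823
Short position value = −(long value) = £7.58

£7.58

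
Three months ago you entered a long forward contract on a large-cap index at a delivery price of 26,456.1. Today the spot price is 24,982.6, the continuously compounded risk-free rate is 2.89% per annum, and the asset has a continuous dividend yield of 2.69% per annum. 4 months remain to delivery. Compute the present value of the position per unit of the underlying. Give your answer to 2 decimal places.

Current fair forward for the remaining 4 months: F = S·e^((r − q)·T), (r − q) = 0.0289 − 0.0269 = 0.0020
F = 24982.6 · e^(0.0020 × 4/12) = 24982.6 × 1.00066689 = 24999.2606
Value of long forward = (F − K)·e^(−rT) = (24999.2606 − 26456.1) · e^(−0.0289·4/12)
= -1456.8394 × 0.99041292 = -1442.87

-1442.87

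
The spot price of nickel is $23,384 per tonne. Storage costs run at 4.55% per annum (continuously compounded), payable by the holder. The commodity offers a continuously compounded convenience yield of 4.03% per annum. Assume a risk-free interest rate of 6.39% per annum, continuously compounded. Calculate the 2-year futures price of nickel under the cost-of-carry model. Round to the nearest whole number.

Net carry = r + u − y = 0.0639 + 0.0455 − 0.0403 = 0.0691
F = S·e^((r+u−y)T) = 23384 · e^(0.0691 × 2) = 23384 · e^0.138200
= 23384 × 1.148205 = $26,850 per tonne

$26,850 per tonne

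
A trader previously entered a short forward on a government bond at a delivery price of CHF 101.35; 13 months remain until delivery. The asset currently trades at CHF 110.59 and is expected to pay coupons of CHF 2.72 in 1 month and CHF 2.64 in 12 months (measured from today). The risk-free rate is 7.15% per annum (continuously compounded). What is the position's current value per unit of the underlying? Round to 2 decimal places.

-CHF 11.63

PV(remaining coupons) I = 2.72·e^(−0.0715·1/12) + 2.64·e^(−0.0715·12/12) = 5.1617
Current forward F = (S − I)·e^(rT) = (110.59 − 5.1617)·e^(0.0715·13/12) = 105.4283 × 1.080537 = 113.9192
Value (long) = (F − K)·e^(−rT) = (113.9192 − 101.35) × 0.925466 = 11.6324
Short position value = −(long value) = -CHF 11.63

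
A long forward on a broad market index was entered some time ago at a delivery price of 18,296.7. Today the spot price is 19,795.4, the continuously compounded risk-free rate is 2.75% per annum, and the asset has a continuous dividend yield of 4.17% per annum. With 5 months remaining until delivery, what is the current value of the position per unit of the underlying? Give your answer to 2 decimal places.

Current fair forward for the remaining 5 months: F = S·e^((r − q)·T), (r − q) = 0.0275 − 0.0417 = -0.0142
F = 19795.4 · e^(-0.0142 × 5/12) = 19795.4 × 0.99410080 = 19678.6230
Value of long forward = (F − K)·e^(−rT) = (19678.6230 − 18296.7) · e^(−0.0275·5/12)
= 1381.9230 × 0.98860706 = 1366.18

1366.18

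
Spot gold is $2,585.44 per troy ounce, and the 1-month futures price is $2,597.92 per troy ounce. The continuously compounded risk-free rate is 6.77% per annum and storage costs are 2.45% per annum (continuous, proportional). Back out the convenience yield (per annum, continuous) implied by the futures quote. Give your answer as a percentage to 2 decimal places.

F = S·e^((r+u−y)T) ⇒ (r+u−y) = ln(F/S)/T
ln(2597.92/2585.44) = 0.004815; /T ⇒ 0.057780
y = r + u − ln(F/S)/T = 0.0677 + 0.0245 − 0.057780 = 0.034420
y = 3.44%

3.44%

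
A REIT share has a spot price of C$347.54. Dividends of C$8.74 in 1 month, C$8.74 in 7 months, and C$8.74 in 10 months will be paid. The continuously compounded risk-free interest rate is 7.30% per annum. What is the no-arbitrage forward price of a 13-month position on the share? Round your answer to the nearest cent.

C$348.77

PV(dividends) I = 8.74·e^(−0.0730·1/12) + 8.74·e^(−0.0730·7/12) + 8.74·e^(−0.0730·10/12)
I = 8.6870 + 8.3756 + 8.2242 = 25.2868
F = (S − I)·e^(rT) = (347.54 − 25.2868) · e^(0.0730·13/12)
= 322.2532 · e^0.079083 = 322.2532 × 1.082294 = C$348.77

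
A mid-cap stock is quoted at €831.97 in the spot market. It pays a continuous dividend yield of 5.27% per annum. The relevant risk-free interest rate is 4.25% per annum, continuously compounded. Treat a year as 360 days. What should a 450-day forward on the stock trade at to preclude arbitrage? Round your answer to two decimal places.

€821.43

F = S·e^((r − q)T) = 831.97 · e^((0.0425 − 0.0527) × 450/360)
= 831.97 · e^-0.012750 = 831.97 × 0.987331
F = €821.43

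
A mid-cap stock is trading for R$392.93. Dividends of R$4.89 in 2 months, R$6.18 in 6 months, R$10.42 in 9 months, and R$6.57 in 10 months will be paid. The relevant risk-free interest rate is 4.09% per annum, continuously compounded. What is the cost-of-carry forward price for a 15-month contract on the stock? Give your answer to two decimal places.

PV(dividends) I = 4.89·e^(−0.0409·2/12) + 6.18·e^(−0.0409·6/12) + 10.42·e^(−0.0409·9/12) + 6.57·e^(−0.0409·10/12)
I = 4.8568 + 6.0549 + 10.1052 + 6.3498 = 27.3667
F = (S − I)·e^(rT) = (392.93 − 27.3667) · e^(0.0409·15/12)
= 365.5633 · e^0.051125 = 365.5633 × 1.052454 = R$384.74

R$384.74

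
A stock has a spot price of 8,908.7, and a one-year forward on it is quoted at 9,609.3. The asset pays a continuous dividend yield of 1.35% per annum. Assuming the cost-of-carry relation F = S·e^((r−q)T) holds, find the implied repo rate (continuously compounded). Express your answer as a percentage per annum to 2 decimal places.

From F = S·e^((r−q)T): (r − q) = ln(F/S)/T
ln(9609.3/8908.7) = ln(1.078642) = 0.075703
(r − q) = 0.075703 / (12/12) = 0.075703
r = ln(F/S)/T + q = 0.075703 + 0.0135 = 0.089203
r = 8.92%

8.92%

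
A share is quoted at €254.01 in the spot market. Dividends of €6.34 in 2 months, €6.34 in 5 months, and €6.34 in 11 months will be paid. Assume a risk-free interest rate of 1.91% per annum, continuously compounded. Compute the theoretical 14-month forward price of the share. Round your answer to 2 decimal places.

€240.47

PV(dividends) I = 6.34·e^(−0.0191·2/12) + 6.34·e^(−0.0191·5/12) + 6.34·e^(−0.0191·11/12)
I = 6.3198 + 6.2897 + 6.2300 = 18.8395
F = (S − I)·e^(rT) = (254.01 − 18.8395) · e^(0.0191·14/12)
= 235.1705 · e^0.022283 = 235.1705 × 1.022533 = €240.47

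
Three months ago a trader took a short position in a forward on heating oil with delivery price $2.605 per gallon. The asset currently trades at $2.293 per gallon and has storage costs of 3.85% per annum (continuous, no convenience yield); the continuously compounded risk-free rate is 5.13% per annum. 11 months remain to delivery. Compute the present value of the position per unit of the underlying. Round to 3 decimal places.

Current fair forward for the remaining 11 months: F = S·e^((r + u)·T), (r + u) = 0.0513 + 0.0385 = 0.0898
F = 2.293 · e^(0.0898 × 11/12) = 2.293 × 1.085800 = 2.4897
Value of long forward = (F − K)·e^(−rT) = (2.4897 − 2.605) · e^(−0.0513·11/12)
= -0.1153 × 0.954064 = -0.110
Short position value = −(long value) = $0.110

$0.110 per gallon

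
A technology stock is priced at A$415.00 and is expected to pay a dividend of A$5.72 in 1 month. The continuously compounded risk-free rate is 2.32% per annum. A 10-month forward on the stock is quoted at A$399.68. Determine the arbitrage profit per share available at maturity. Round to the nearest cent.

A$17.60 per share

PV(dividends) I = 5.72·e^(−0.0232·1/12) = 5.7090
Fair forward F* = (S − I)·e^(rT) = (415.00 − 5.7090)·e^0.019333 = 409.2910 × 1.019521 = 417.2808
Market A$399.68 < fair 417.2808: forward underpriced → reverse cash-and-carry (short the stock, invest proceeds at r, pay the dividends, go long the forward).
Profit at T = |F_mkt − F*| = |399.68 − 417.2808| = A$17.60 per share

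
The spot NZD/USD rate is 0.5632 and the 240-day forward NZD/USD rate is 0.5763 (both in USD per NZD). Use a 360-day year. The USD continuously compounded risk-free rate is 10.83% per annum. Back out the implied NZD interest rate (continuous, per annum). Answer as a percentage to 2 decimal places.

7.38%

F = S·e^((r_USD − r_NZD)T) ⇒ r_NZD = r_USD − ln(F/S)/T
ln(0.5763/0.5632) = 0.022994; /(240/360) = 0.034491
r_NZD = 0.1083 − 0.034491 = 0.073809
r_NZD = 7.38%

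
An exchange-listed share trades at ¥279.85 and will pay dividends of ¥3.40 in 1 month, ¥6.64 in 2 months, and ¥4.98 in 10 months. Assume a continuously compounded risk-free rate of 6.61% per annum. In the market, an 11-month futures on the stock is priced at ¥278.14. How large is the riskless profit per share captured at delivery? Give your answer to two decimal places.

¥3.61 per share

PV(dividends) I = 3.40·e^(−0.0661·1/12) + 6.64·e^(−0.0661·2/12) + 4.98·e^(−0.0661·10/12) = 14.6617
Fair futures F* = (S − I)·e^(rT) = (279.85 − 14.6617)·e^0.060592 = 265.1883 × 1.062465 = 281.7533
Market ¥278.14 < fair 281.7533: forward underpriced → reverse cash-and-carry (short the stock, invest proceeds at r, pay the dividends, go long the forward).
Profit at T = |F_mkt − F*| = |278.14 − 281.7533| = ¥3.61 per share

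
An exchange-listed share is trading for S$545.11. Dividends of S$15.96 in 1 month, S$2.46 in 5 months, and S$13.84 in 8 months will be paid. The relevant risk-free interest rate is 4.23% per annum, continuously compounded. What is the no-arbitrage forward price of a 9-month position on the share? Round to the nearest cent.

PV(dividends) I = 15.96·e^(−0.0423·1/12) + 2.46·e^(−0.0423·5/12) + 13.84·e^(−0.0423·8/12)
I = 15.9038 + 2.4170 + 13.4552 = 31.7760
F = (S − I)·e^(rT) = (545.11 − 31.7760) · e^(0.0423·9/12)
= 513.3340 · e^0.031725 = 513.3340 × 1.032234 = S$529.88

S$529.88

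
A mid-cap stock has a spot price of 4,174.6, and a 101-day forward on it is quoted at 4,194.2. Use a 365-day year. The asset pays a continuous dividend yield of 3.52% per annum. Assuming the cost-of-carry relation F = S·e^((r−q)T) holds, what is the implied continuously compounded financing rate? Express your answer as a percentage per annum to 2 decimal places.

5.21%

From F = S·e^((r−q)T): (r − q) = ln(F/S)/T
ln(4194.2/4174.6) = ln(1.004695) = 0.004684
(r − q) = 0.004684 / (101/365) = 0.016927
r = ln(F/S)/T + q = 0.016927 + 0.0352 = 0.052127
r = 5.21%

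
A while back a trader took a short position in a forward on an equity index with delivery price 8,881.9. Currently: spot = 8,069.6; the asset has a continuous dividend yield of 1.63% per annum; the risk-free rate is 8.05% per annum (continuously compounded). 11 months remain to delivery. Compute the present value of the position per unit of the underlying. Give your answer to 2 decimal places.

300.16

Current fair forward for the remaining 11 months: F = S·e^((r − q)·T), (r − q) = 0.0805 − 0.0163 = 0.0642
F = 8069.6 · e^(0.0642 × 11/12) = 8069.6 × 1.06061614 = 8558.7480
Value of long forward = (F − K)·e^(−rT) = (8558.7480 − 8881.9) · e^(−0.0805·11/12)
= -323.1520 × 0.92886519 = -300.16
Short position value = −(long value) = 300.16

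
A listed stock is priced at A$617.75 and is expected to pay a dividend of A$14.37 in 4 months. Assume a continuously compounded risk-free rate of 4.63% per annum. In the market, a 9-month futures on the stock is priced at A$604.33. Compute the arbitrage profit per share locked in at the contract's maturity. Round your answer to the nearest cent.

PV(dividends) I = 14.37·e^(−0.0463·4/12) = 14.1499
Fair futures F* = (S − I)·e^(rT) = (617.75 − 14.1499)·e^0.034725 = 603.6001 × 1.035335 = 624.9283
Market A$604.33 < fair 624.9283: forward underpriced → reverse cash-and-carry (short the stock, invest proceeds at r, pay the dividends, go long the forward).
Profit at T = |F_mkt − F*| = |604.33 − 624.9283| = A$20.60 per share

A$20.60 per share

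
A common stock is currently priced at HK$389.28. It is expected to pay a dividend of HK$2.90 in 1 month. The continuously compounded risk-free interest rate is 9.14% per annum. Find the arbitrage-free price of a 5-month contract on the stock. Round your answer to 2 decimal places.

PV(dividends) I = 2.90·e^(−0.0914·1/12)
I = 2.8780
F = (S − I)·e^(rT) = (389.28 − 2.8780) · e^(0.0914·5/12)
= 386.4020 · e^0.038083 = 386.4020 × 1.038817 = HK$401.40

HK$401.40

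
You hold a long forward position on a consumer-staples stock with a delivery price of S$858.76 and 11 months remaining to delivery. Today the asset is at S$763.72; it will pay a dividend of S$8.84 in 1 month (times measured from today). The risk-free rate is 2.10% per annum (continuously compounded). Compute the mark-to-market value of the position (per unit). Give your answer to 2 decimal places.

-S$87.49

PV(remaining dividends) I = 8.84·e^(−0.0210·1/12) = 8.8245
Current forward F = (S − I)·e^(rT) = (763.72 − 8.8245)·e^(0.0210·11/12) = 754.8955 × 1.019436 = 769.5676
Value (long) = (F − K)·e^(−rT) = (769.5676 − 858.76) × 0.980934 = -87.4919
Value = -S$87.49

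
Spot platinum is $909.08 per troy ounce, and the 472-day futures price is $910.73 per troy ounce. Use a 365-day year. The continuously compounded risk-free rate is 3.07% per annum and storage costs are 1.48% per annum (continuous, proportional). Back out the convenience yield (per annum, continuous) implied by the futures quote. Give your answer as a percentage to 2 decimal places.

4.41%

F = S·e^((r+u−y)T) ⇒ (r+u−y) = ln(F/S)/T
ln(910.73/909.08) = 0.001813; /T ⇒ 0.001402
y = r + u − ln(F/S)/T = 0.0307 + 0.0148 − 0.001402 = 0.044098
y = 4.41%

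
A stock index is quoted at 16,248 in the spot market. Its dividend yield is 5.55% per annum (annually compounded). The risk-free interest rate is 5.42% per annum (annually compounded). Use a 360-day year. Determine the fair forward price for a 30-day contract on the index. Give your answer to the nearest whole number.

16,246

F = S · (1+r)^T / (1+q)^T
= 16248 × 1.004408 / 1.004511 = 16248 × 0.999897
F = 16,246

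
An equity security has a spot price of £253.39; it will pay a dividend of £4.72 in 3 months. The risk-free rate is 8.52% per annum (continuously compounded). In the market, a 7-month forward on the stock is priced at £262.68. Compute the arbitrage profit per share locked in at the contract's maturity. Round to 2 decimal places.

£1.23 per share

PV(dividends) I = 4.72·e^(−0.0852·3/12) = 4.6205
Fair forward F* = (S − I)·e^(rT) = (253.39 − 4.6205)·e^0.049700 = 248.7695 × 1.050956 = 261.4458
Market £262.68 > fair 261.4458: forward overpriced → cash-and-carry (borrow at r, buy the stock and collect the dividends, short the forward).
Profit at T = |F_mkt − F*| = |262.68 − 261.4458| = £1.23 per share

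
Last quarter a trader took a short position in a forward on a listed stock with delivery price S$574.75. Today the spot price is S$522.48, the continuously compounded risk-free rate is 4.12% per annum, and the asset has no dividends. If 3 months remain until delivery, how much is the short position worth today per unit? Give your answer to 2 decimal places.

Current fair forward for the remaining 3 months: F = S·e^(r·T), r = 0.0412
F = 522.48 · e^(0.0412 × 3/12) = 522.48 × 1.010353 = 527.8892
Value of long forward = (F − K)·e^(−rT) = (527.8892 − 574.75) · e^(−0.0412·3/12)
= -46.8608 × 0.989753 = -46.38
Short position value = −(long value) = S$46.38

S$46.38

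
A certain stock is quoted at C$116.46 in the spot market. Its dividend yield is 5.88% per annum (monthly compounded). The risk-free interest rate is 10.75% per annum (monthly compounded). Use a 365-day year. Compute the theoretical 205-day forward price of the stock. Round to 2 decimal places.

C$119.67

F = S · (1+r/12)^(12T) / (1+q/12)^(12T)
= 116.46 × 1.061951 / 1.033493 = 116.46 × 1.027536
F = C$119.67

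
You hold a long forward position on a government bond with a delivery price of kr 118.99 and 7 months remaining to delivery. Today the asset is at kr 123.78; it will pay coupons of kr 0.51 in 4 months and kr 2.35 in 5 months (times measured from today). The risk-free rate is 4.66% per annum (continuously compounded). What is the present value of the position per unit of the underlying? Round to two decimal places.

kr 5.17

PV(remaining coupons) I = 0.51·e^(−0.0466·4/12) + 2.35·e^(−0.0466·5/12) = 2.8070
Current forward F = (S − I)·e^(rT) = (123.78 − 2.8070)·e^(0.0466·7/12) = 120.9730 × 1.027556 = 124.3065
Value (long) = (F − K)·e^(−rT) = (124.3065 − 118.99) × 0.973183 = 5.1739
Value = kr 5.17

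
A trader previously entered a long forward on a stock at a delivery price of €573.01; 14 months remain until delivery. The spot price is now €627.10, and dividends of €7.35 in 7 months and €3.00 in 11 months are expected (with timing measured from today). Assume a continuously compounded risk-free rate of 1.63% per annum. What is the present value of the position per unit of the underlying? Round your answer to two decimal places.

€54.65

PV(remaining dividends) I = 7.35·e^(−0.0163·7/12) + 3.00·e^(−0.0163·11/12) = 10.2360
Current forward F = (S − I)·e^(rT) = (627.10 − 10.2360)·e^(0.0163·14/12) = 616.8640 × 1.019199 = 628.7072
Value (long) = (F − K)·e^(−rT) = (628.7072 − 573.01) × 0.981163 = 54.6480
Value = €54.65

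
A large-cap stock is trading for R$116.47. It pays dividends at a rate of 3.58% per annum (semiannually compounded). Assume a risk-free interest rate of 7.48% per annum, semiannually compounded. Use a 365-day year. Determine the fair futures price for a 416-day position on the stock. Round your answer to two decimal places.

F = S · (1+r/2)^(2T) / (1+q/2)^(2T)
= 116.47 × 1.087298 / 1.041270 = 116.47 × 1.044204
F = R$121.62

R$121.62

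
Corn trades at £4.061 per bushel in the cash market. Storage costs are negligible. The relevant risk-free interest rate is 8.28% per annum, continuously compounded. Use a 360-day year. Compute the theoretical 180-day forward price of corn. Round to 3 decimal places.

£4.233 per bushel

F = S·e^(rT) = 4.061 · e^(0.0828 × 180/360) = 4.061 · e^0.041400
= 4.061 × 1.042269 = £4.233 per bushel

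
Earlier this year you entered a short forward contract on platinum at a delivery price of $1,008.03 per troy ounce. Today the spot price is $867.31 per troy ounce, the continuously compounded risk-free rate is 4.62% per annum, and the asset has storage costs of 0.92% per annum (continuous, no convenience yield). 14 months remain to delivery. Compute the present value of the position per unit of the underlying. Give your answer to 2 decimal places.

$78.47 per troy ounce

Current fair forward for the remaining 14 months: F = S·e^((r + u)·T), (r + u) = 0.0462 + 0.0092 = 0.0554
F = 867.31 · e^(0.0554 × 14/12) = 867.31 × 1.066768 = 925.2186
Value of long forward = (F − K)·e^(−rT) = (925.2186 − 1008.03) · e^(−0.0462·14/12)
= -82.8114 × 0.947527 = -78.47
Short position value = −(long value) = $78.47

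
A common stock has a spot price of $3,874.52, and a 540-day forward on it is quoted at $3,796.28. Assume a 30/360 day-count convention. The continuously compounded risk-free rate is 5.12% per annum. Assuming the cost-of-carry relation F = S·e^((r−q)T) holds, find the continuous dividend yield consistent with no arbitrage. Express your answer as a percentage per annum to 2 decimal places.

6.48%

From F = S·e^((r−q)T): (r − q) = ln(F/S)/T
ln(3796.28/3874.52) = ln(0.979807) = -0.020400
(r − q) = -0.020400 / (540/360) = -0.013600
q = r − ln(F/S)/T = 0.0512 + 0.013600 = 0.064800
q = 6.48%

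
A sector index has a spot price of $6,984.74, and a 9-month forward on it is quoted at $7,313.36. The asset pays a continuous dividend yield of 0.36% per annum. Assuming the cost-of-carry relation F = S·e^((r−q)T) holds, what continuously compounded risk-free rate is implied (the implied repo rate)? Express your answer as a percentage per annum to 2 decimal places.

6.49%

From F = S·e^((r−q)T): (r − q) = ln(F/S)/T
ln(7313.36/6984.74) = ln(1.047048) = 0.045975
(r − q) = 0.045975 / (9/12) = 0.061300
r = ln(F/S)/T + q = 0.061300 + 0.0036 = 0.064900
r = 6.49%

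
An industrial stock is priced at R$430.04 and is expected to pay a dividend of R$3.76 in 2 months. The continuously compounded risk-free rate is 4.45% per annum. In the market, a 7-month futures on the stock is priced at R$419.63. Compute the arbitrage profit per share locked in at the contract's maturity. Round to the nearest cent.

R$17.89 per share

PV(dividends) I = 3.76·e^(−0.0445·2/12) = 3.7322
Fair futures F* = (S − I)·e^(rT) = (430.04 − 3.7322)·e^0.025958 = 426.3078 × 1.026298 = 437.5188
Market R$419.63 < fair 437.5188: forward underpriced → reverse cash-and-carry (short the stock, invest proceeds at r, pay the dividends, go long the forward).
Profit at T = |F_mkt − F*| = |419.63 − 437.5188| = R$17.89 per share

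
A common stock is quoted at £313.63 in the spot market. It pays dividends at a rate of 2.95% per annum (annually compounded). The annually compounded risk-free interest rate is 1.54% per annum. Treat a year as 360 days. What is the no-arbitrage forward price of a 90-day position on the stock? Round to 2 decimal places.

£312.55

F = S · (1+r)^T / (1+q)^T
= 313.63 × 1.003828 / 1.007295 = 313.63 × 0.996558
F = £312.55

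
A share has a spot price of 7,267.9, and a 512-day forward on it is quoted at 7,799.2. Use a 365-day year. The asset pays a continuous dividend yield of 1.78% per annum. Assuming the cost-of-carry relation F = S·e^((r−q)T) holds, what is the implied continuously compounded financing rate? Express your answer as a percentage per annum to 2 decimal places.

6.81%

From F = S·e^((r−q)T): (r − q) = ln(F/S)/T
ln(7799.2/7267.9) = ln(1.073102) = 0.070554
(r − q) = 0.070554 / (512/365) = 0.050297
r = ln(F/S)/T + q = 0.050297 + 0.0178 = 0.068097
r = 6.81%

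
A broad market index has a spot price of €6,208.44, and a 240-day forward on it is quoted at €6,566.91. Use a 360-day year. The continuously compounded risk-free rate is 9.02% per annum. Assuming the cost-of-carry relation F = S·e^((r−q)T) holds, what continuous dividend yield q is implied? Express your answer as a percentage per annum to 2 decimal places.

From F = S·e^((r−q)T): (r − q) = ln(F/S)/T
ln(6566.91/6208.44) = ln(1.057739) = 0.056134
(r − q) = 0.056134 / (240/360) = 0.084201
q = r − ln(F/S)/T = 0.0902 − 0.084201 = 0.005999
q = 0.60%

0.60%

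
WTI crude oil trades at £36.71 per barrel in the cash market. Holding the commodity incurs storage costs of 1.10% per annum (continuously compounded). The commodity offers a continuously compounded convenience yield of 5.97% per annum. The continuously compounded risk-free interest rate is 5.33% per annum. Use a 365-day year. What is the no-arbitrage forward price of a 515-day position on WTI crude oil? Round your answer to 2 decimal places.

£36.95 per barrel

Net carry = r + u − y = 0.0533 + 0.0110 − 0.0597 = 0.0046
F = S·e^((r+u−y)T) = 36.71 · e^(0.0046 × 515/365) = 36.71 · e^0.006490
= 36.71 × 1.006511 = £36.95 per barrel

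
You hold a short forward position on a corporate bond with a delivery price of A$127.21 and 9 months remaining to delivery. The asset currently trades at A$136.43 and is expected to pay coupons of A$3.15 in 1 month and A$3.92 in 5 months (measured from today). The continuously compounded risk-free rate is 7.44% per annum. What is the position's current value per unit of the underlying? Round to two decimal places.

PV(remaining coupons) I = 3.15·e^(−0.0744·1/12) + 3.92·e^(−0.0744·5/12) = 6.9309
Current forward F = (S − I)·e^(rT) = (136.43 − 6.9309)·e^(0.0744·9/12) = 129.4991 × 1.057386 = 136.9305
Value (long) = (F − K)·e^(−rT) = (136.9305 − 127.21) × 0.945728 = 9.1929
Short position value = −(long value) = -A$9.19

-A$9.19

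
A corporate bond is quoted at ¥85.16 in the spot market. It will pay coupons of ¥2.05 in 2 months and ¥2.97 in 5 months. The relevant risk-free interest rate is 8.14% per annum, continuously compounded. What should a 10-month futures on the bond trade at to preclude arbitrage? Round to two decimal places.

PV(coupons) I = 2.05·e^(−0.0814·2/12) + 2.97·e^(−0.0814·5/12)
I = 2.0224 + 2.8710 = 4.8934
F = (S − I)·e^(rT) = (85.16 − 4.8934) · e^(0.0814·10/12)
= 80.2666 · e^0.067833 = 80.2666 × 1.070187 = ¥85.90

¥85.90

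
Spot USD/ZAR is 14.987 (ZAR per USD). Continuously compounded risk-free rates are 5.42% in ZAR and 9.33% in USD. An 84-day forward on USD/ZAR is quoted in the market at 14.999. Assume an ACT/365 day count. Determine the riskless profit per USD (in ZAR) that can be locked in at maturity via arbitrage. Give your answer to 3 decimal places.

0.146 per USD (in ZAR)

Fair forward: F* = S·e^(carry·T), with carry = (r_ZAR − r_USD) = 0.0542 − 0.0933 = -0.0391
F* = 14.987 · e^(-0.0391 × 84/365) = 14.987 · e^-0.008998 = 14.987 × 0.991042 = 14.8527
Market 14.999 > fair 14.8527: forward overpriced → cash-and-carry (buy spot, short the forward).
At maturity, profit = |F_mkt − F*| = |14.999 − 14.8527| = 0.146 per USD (in ZAR)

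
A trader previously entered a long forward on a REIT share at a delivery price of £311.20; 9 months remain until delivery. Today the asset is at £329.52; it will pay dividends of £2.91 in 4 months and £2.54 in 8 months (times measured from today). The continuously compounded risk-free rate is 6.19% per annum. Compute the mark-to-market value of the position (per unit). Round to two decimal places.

£27.15

PV(remaining dividends) I = 2.91·e^(−0.0619·4/12) + 2.54·e^(−0.0619·8/12) = 5.2879
Current forward F = (S − I)·e^(rT) = (329.52 − 5.2879)·e^(0.0619·9/12) = 324.2321 × 1.047520 = 339.6396
Value (long) = (F − K)·e^(−rT) = (339.6396 − 311.20) × 0.954636 = 27.1495
Value = £27.15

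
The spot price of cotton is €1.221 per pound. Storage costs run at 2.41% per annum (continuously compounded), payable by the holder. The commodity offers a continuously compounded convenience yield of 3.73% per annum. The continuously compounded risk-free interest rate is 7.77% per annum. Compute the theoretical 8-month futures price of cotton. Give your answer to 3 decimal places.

€1.275 per pound

Net carry = r + u − y = 0.0777 + 0.0241 − 0.0373 = 0.0645
F = S·e^((r+u−y)T) = 1.221 · e^(0.0645 × 8/12) = 1.221 · e^0.043000
= 1.221 × 1.043938 = €1.275 per pound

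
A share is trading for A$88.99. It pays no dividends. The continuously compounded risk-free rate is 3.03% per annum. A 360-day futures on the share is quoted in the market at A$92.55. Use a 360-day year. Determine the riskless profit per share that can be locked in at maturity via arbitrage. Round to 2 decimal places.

Fair futures: F* = S·e^(carry·T), with carry = r = 0.0303
F* = 88.99 · e^(0.0303 × 360/360) = 88.99 · e^0.030300 = 88.99 × 1.030764 = A$91.7277
Market A$92.55 > fair A$91.7277: forward overpriced → cash-and-carry (buy spot, short the forward).
At maturity, profit = |F_mkt − F*| = |92.55 − 91.7277| = A$0.82 per share

A$0.82 per share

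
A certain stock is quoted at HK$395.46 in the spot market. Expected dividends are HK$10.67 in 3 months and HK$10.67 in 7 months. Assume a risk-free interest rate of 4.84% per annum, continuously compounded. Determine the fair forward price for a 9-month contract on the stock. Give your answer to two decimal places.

PV(dividends) I = 10.67·e^(−0.0484·3/12) + 10.67·e^(−0.0484·7/12)
I = 10.5417 + 10.3730 = 20.9147
F = (S − I)·e^(rT) = (395.46 − 20.9147) · e^(0.0484·9/12)
= 374.5453 · e^0.036300 = 374.5453 × 1.036967 = HK$388.39

HK$388.39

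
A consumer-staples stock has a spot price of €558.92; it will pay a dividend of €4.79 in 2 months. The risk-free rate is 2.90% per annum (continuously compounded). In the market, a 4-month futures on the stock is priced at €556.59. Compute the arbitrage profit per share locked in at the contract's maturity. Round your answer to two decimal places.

€2.95 per share

PV(dividends) I = 4.79·e^(−0.0290·2/12) = 4.7669
Fair futures F* = (S − I)·e^(rT) = (558.92 − 4.7669)·e^0.009667 = 554.1531 × 1.009714 = 559.5361
Market €556.59 < fair 559.5361: forward underpriced → reverse cash-and-carry (short the stock, invest proceeds at r, pay the dividends, go long the forward).
Profit at T = |F_mkt − F*| = |556.59 − 559.5361| = €2.95 per share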